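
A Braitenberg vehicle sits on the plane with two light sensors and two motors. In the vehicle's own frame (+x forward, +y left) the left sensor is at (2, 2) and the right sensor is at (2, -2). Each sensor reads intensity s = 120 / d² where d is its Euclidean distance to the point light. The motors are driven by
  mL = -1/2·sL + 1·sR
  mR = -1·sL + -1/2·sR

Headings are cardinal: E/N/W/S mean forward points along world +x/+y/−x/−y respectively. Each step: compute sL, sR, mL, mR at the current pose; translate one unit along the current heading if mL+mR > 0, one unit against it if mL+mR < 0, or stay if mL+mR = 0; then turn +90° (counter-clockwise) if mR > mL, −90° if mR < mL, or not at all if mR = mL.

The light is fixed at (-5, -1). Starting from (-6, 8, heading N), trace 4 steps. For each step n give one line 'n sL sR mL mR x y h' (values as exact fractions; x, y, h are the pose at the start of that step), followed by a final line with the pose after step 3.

n=0: pose=(-6,8,N); sL=12/13, sR=60/61; mL=414/793, mR=-1122/793; mL+mR=-708/793 → advance -1; mR−mL=-1536/793 → turn -1·90°
n=1: pose=(-6,7,E); sL=120/101, sR=120/37; mL=9900/3737, mR=-10500/3737; mL+mR=-600/3737 → advance -1; mR−mL=-20400/3737 → turn -1·90°
n=2: pose=(-7,7,S); sL=10/3, sR=30/13; mL=25/39, mR=-175/39; mL+mR=-50/13 → advance -1; mR−mL=-200/39 → turn -1·90°
n=3: pose=(-7,8,W); sL=24/13, sR=120/137; mL=-84/1781, mR=-4068/1781; mL+mR=-4152/1781 → advance -1; mR−mL=-3984/1781 → turn -1·90°

0 12/13 60/61 414/793 -1122/793 -6 8 N
1 120/101 120/37 9900/3737 -10500/3737 -6 7 E
2 10/3 30/13 25/39 -175/39 -7 7 S
3 24/13 120/137 -84/1781 -4068/1781 -7 8 W
final -6 8 N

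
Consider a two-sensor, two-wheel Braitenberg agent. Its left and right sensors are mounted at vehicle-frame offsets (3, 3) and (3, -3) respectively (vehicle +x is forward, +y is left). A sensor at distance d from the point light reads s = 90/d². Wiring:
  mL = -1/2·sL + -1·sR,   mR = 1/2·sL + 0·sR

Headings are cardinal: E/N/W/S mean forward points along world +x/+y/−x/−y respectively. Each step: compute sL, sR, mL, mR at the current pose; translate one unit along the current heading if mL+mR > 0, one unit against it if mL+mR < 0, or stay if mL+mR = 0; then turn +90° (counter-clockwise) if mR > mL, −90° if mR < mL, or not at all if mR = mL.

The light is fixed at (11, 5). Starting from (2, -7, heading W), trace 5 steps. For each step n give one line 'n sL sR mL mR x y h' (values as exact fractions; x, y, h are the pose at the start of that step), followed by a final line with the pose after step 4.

0 10/41 2/5 -107/205 5/41 2 -7 W
1 9/25 45/173 -3807/8650 9/50 3 -7 S
2 90/89 90/221 -17955/19669 45/89 3 -6 E
3 45/104 9/10 -1161/1040 45/208 2 -6 N
4 10/41 2/5 -107/205 5/41 2 -7 W
final 3 -7 S

n=0: pose=(2,-7,W); sL=10/41, sR=2/5; mL=-107/205, mR=5/41; mL+mR=-2/5 → advance -1; mR−mL=132/205 → turn +1·90°
n=1: pose=(3,-7,S); sL=9/25, sR=45/173; mL=-3807/8650, mR=9/50; mL+mR=-45/173 → advance -1; mR−mL=2682/4325 → turn +1·90°
n=2: pose=(3,-6,E); sL=90/89, sR=90/221; mL=-17955/19669, mR=45/89; mL+mR=-90/221 → advance -1; mR−mL=27900/19669 → turn +1·90°
n=3: pose=(2,-6,N); sL=45/104, sR=9/10; mL=-1161/1040, mR=45/208; mL+mR=-9/10 → advance -1; mR−mL=693/520 → turn +1·90°
n=4: pose=(2,-7,W); sL=10/41, sR=2/5; mL=-107/205, mR=5/41; mL+mR=-2/5 → advance -1; mR−mL=132/205 → turn +1·90°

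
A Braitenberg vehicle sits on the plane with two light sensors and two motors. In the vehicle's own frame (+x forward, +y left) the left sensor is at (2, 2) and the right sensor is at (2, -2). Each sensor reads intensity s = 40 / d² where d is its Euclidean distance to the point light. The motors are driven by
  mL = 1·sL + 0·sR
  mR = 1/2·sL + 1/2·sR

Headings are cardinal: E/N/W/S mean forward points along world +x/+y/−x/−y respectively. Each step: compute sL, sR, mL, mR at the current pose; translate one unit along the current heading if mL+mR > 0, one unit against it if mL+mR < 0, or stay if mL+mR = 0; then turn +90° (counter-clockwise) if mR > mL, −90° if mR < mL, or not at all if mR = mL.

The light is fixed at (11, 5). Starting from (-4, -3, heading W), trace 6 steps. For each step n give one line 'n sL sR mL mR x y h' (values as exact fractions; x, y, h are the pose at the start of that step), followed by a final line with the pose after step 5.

0 40/389 8/65 40/389 2856/25285 -4 -3 W
1 5/37 5/53 5/37 225/1961 -5 -3 S
2 8/89 40/373 8/89 3272/33197 -5 -4 W
3 20/173 20/241 20/173 4140/41693 -6 -4 S
4 8/101 8/85 8/101 744/8585 -6 -5 W
5 1/10 5/68 1/10 59/680 -7 -5 S
final -7 -6 W

n=0: pose=(-4,-3,W); sL=40/389, sR=8/65; mL=40/389, mR=2856/25285; mL+mR=5456/25285 → advance +1; mR−mL=256/25285 → turn +1·90°
n=1: pose=(-5,-3,S); sL=5/37, sR=5/53; mL=5/37, mR=225/1961; mL+mR=490/1961 → advance +1; mR−mL=-40/1961 → turn -1·90°
n=2: pose=(-5,-4,W); sL=8/89, sR=40/373; mL=8/89, mR=3272/33197; mL+mR=6256/33197 → advance +1; mR−mL=288/33197 → turn +1·90°
n=3: pose=(-6,-4,S); sL=20/173, sR=20/241; mL=20/173, mR=4140/41693; mL+mR=8960/41693 → advance +1; mR−mL=-680/41693 → turn -1·90°
n=4: pose=(-6,-5,W); sL=8/101, sR=8/85; mL=8/101, mR=744/8585; mL+mR=1424/8585 → advance +1; mR−mL=64/8585 → turn +1·90°
n=5: pose=(-7,-5,S); sL=1/10, sR=5/68; mL=1/10, mR=59/680; mL+mR=127/680 → advance +1; mR−mL=-9/680 → turn -1·90°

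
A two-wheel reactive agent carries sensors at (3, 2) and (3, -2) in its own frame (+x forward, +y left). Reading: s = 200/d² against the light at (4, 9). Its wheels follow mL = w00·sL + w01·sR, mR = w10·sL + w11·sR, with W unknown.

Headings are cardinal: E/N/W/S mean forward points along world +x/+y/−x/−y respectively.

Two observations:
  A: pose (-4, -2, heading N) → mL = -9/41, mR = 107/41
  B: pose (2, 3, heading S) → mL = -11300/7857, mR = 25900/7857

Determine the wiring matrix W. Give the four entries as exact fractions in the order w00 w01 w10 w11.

obs A: pose=(-4,-2,N) → sL=50/41, sR=2, mL=-9/41, mR=107/41
obs B: pose=(2,3,S) → sL=200/81, sR=200/97, mL=-11300/7857, mR=25900/7857
sensor matrix S = [[50/41, 2], [200/81, 200/97]]; det S = -780800/322137
solve [mL_A; mL_B] = S·[w00; w01] and [mR_A; mR_B] = S·[w10; w11]:
  w00 = -1, w01 = 1/2, w10 = 1/2, w11 = 1

-1 1/2 1/2 1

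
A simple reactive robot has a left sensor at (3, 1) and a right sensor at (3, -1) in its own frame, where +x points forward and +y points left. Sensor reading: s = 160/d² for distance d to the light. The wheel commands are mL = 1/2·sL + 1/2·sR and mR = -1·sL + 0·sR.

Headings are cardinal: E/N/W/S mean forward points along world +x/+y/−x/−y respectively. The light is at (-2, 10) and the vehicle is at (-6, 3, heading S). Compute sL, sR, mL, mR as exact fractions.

160/109 32/25 3744/2725 -160/109

left sensor world pos  = (-5, 0); dL² = 109
right sensor world pos = (-7, 0); dR² = 125
sL = 160/109 = 160/109
sR = 160/125 = 32/25
mL = 1/2·sL + 1/2·sR = 3744/2725
mR = -1·sL + 0·sR = -160/109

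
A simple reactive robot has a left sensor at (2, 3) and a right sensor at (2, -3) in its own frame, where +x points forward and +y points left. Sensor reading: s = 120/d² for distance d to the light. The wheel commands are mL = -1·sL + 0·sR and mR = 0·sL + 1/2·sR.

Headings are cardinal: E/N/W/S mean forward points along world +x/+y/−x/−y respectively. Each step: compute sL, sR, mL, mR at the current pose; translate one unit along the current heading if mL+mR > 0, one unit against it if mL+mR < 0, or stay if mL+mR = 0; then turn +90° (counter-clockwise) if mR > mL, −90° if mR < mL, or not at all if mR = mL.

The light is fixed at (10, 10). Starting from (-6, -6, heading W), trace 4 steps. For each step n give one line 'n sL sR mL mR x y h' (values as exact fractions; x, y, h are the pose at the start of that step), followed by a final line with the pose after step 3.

n=0: pose=(-6,-6,W); sL=24/137, sR=120/493; mL=-24/137, mR=60/493; mL+mR=-3612/67541 → advance -1; mR−mL=20052/67541 → turn +1·90°
n=1: pose=(-5,-6,S); sL=10/39, sR=5/27; mL=-10/39, mR=5/54; mL+mR=-115/702 → advance -1; mR−mL=245/702 → turn +1·90°
n=2: pose=(-5,-5,E); sL=120/313, sR=120/493; mL=-120/313, mR=60/493; mL+mR=-40380/154309 → advance -1; mR−mL=77940/154309 → turn +1·90°
n=3: pose=(-6,-5,N); sL=12/53, sR=60/169; mL=-12/53, mR=30/169; mL+mR=-438/8957 → advance -1; mR−mL=3618/8957 → turn +1·90°

0 24/137 120/493 -24/137 60/493 -6 -6 W
1 10/39 5/27 -10/39 5/54 -5 -6 S
2 120/313 120/493 -120/313 60/493 -5 -5 E
3 12/53 60/169 -12/53 30/169 -6 -5 N
final -6 -6 W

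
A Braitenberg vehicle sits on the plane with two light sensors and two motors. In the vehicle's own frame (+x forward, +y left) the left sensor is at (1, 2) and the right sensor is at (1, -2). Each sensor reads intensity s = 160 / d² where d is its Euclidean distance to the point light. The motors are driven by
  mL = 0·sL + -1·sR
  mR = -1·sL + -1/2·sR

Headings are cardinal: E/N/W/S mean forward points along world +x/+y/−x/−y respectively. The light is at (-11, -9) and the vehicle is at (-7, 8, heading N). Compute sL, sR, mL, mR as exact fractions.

left sensor world pos  = (-9, 9); dL² = 328
right sensor world pos = (-5, 9); dR² = 360
sL = 160/328 = 20/41
sR = 160/360 = 4/9
mL = 0·sL + -1·sR = -4/9
mR = -1·sL + -1/2·sR = -262/369

20/41 4/9 -4/9 -262/369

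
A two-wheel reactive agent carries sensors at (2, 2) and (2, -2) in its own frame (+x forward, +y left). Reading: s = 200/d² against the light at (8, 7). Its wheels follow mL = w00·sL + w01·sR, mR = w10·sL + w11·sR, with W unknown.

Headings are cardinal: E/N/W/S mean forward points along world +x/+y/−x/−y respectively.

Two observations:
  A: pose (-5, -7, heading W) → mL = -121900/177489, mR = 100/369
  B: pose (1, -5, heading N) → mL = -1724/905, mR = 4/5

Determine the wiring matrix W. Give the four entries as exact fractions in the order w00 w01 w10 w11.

-1 -1/2 0 1/2

obs A: pose=(-5,-7,W) → sL=200/481, sR=200/369, mL=-121900/177489, mR=100/369
obs B: pose=(1,-5,N) → sL=200/181, sR=8/5, mL=-1724/905, mR=4/5
sensor matrix S = [[200/481, 200/369], [200/181, 8/5]]; det S = 2132480/32125509
solve [mL_A; mL_B] = S·[w00; w01] and [mR_A; mR_B] = S·[w10; w11]:
  w00 = -1, w01 = -1/2, w10 = 0, w11 = 1/2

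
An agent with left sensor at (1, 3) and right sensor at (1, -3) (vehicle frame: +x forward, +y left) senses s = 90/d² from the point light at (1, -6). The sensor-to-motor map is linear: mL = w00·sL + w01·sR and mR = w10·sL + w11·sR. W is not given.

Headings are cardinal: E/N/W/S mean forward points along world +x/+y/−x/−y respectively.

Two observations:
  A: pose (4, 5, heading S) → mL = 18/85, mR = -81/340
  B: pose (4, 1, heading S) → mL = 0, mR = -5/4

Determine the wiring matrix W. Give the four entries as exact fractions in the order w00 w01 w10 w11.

obs A: pose=(4,5,S) → sL=45/68, sR=9/10, mL=18/85, mR=-81/340
obs B: pose=(4,1,S) → sL=5/4, sR=5/2, mL=0, mR=-5/4
sensor matrix S = [[45/68, 9/10], [5/4, 5/2]]; det S = 9/17
solve [mL_A; mL_B] = S·[w00; w01] and [mR_A; mR_B] = S·[w10; w11]:
  w00 = 1, w01 = -1/2, w10 = 1, w11 = -1

1 -1/2 1 -1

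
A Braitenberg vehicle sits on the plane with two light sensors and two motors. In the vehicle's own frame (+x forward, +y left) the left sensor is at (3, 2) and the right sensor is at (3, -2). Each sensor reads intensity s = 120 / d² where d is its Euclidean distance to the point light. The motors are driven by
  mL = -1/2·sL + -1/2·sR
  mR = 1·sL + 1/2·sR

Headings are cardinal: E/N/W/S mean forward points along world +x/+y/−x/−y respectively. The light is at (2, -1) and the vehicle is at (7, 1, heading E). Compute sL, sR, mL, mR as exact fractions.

3/2 15/8 -27/16 39/16

left sensor world pos  = (10, 3); dL² = 80
right sensor world pos = (10, -1); dR² = 64
sL = 120/80 = 3/2
sR = 120/64 = 15/8
mL = -1/2·sL + -1/2·sR = -27/16
mR = 1·sL + 1/2·sR = 39/16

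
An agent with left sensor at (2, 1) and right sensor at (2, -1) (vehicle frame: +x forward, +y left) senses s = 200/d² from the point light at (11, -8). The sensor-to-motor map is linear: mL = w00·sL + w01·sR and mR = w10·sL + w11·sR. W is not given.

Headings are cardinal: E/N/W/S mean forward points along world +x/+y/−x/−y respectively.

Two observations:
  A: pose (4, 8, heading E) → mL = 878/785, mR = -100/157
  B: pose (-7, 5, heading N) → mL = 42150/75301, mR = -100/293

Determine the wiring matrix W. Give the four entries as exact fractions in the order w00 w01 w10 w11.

1/2 1 -1 0

obs A: pose=(4,8,E) → sL=100/157, sR=4/5, mL=878/785, mR=-100/157
obs B: pose=(-7,5,N) → sL=100/293, sR=100/257, mL=42150/75301, mR=-100/293
sensor matrix S = [[100/157, 4/5], [100/293, 100/257]]; det S = -297920/11822257
solve [mL_A; mL_B] = S·[w00; w01] and [mR_A; mR_B] = S·[w10; w11]:
  w00 = 1/2, w01 = 1, w10 = -1, w11 = 0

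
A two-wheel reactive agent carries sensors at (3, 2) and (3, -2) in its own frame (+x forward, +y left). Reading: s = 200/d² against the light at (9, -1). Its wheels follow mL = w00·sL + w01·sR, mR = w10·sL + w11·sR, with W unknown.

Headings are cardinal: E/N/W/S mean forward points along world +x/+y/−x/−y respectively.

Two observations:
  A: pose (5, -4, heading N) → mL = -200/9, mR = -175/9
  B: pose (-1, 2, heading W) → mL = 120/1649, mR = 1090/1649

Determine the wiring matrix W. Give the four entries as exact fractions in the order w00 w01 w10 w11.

1/2 -1/2 1 -1/2

obs A: pose=(5,-4,N) → sL=50/9, sR=50, mL=-200/9, mR=-175/9
obs B: pose=(-1,2,W) → sL=20/17, sR=100/97, mL=120/1649, mR=1090/1649
sensor matrix S = [[50/9, 50], [20/17, 100/97]]; det S = -788000/14841
solve [mL_A; mL_B] = S·[w00; w01] and [mR_A; mR_B] = S·[w10; w11]:
  w00 = 1/2, w01 = -1/2, w10 = 1, w11 = -1/2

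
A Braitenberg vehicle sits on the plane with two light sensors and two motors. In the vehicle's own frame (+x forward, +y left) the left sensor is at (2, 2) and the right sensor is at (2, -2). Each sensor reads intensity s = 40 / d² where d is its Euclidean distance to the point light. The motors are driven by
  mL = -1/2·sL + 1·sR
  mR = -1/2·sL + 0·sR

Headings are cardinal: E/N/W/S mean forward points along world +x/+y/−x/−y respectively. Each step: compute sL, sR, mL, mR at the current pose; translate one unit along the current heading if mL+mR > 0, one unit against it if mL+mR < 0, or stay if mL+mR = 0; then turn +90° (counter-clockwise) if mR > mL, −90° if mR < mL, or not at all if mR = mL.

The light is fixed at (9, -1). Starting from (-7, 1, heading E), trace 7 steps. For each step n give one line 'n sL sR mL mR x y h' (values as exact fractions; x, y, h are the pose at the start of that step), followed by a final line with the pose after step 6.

0 10/53 10/49 285/2597 -5/53 -7 1 E
1 40/169 40/289 980/48841 -20/169 -6 1 S
2 4/29 20/157 266/4553 -2/29 -6 2 W
3 40/281 40/169 7860/47489 -20/281 -5 2 N
4 2/9 10/37 53/333 -1/9 -5 3 E
5 8/25 40/229 84/5725 -4/25 -4 3 S
6 20/117 20/137 970/16029 -10/117 -4 4 W
final -3 4 N

n=0: pose=(-7,1,E); sL=10/53, sR=10/49; mL=285/2597, mR=-5/53; mL+mR=40/2597 → advance +1; mR−mL=-10/49 → turn -1·90°
n=1: pose=(-6,1,S); sL=40/169, sR=40/289; mL=980/48841, mR=-20/169; mL+mR=-4800/48841 → advance -1; mR−mL=-40/289 → turn -1·90°
n=2: pose=(-6,2,W); sL=4/29, sR=20/157; mL=266/4553, mR=-2/29; mL+mR=-48/4553 → advance -1; mR−mL=-20/157 → turn -1·90°
n=3: pose=(-5,2,N); sL=40/281, sR=40/169; mL=7860/47489, mR=-20/281; mL+mR=4480/47489 → advance +1; mR−mL=-40/169 → turn -1·90°
n=4: pose=(-5,3,E); sL=2/9, sR=10/37; mL=53/333, mR=-1/9; mL+mR=16/333 → advance +1; mR−mL=-10/37 → turn -1·90°
n=5: pose=(-4,3,S); sL=8/25, sR=40/229; mL=84/5725, mR=-4/25; mL+mR=-832/5725 → advance -1; mR−mL=-40/229 → turn -1·90°
n=6: pose=(-4,4,W); sL=20/117, sR=20/137; mL=970/16029, mR=-10/117; mL+mR=-400/16029 → advance -1; mR−mL=-20/137 → turn -1·90°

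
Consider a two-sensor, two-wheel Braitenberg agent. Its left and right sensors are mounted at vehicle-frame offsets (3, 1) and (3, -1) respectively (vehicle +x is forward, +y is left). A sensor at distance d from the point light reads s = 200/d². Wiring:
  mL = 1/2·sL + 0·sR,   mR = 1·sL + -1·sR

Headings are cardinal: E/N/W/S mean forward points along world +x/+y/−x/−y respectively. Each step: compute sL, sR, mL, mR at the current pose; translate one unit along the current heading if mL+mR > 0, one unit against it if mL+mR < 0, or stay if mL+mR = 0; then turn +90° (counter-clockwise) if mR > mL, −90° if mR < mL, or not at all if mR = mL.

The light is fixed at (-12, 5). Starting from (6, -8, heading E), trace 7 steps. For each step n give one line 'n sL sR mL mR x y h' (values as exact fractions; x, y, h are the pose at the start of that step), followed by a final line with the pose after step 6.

0 40/117 200/637 20/117 160/5733 6 -8 E
1 25/82 10/29 25/164 -95/2378 7 -8 S
2 200/481 8/17 100/481 -448/8177 7 -9 W
3 20/41 100/241 10/41 720/9881 6 -9 N
4 40/117 200/637 20/117 160/5733 6 -8 E
5 25/82 10/29 25/164 -95/2378 7 -8 S
6 200/481 8/17 100/481 -448/8177 7 -9 W
final 6 -9 N

n=0: pose=(6,-8,E); sL=40/117, sR=200/637; mL=20/117, mR=160/5733; mL+mR=380/1911 → advance +1; mR−mL=-820/5733 → turn -1·90°
n=1: pose=(7,-8,S); sL=25/82, sR=10/29; mL=25/164, mR=-95/2378; mL+mR=535/4756 → advance +1; mR−mL=-915/4756 → turn -1·90°
n=2: pose=(7,-9,W); sL=200/481, sR=8/17; mL=100/481, mR=-448/8177; mL+mR=1252/8177 → advance +1; mR−mL=-2148/8177 → turn -1·90°
n=3: pose=(6,-9,N); sL=20/41, sR=100/241; mL=10/41, mR=720/9881; mL+mR=3130/9881 → advance +1; mR−mL=-1690/9881 → turn -1·90°
n=4: pose=(6,-8,E); sL=40/117, sR=200/637; mL=20/117, mR=160/5733; mL+mR=380/1911 → advance +1; mR−mL=-820/5733 → turn -1·90°
n=5: pose=(7,-8,S); sL=25/82, sR=10/29; mL=25/164, mR=-95/2378; mL+mR=535/4756 → advance +1; mR−mL=-915/4756 → turn -1·90°
n=6: pose=(7,-9,W); sL=200/481, sR=8/17; mL=100/481, mR=-448/8177; mL+mR=1252/8177 → advance +1; mR−mL=-2148/8177 → turn -1·90°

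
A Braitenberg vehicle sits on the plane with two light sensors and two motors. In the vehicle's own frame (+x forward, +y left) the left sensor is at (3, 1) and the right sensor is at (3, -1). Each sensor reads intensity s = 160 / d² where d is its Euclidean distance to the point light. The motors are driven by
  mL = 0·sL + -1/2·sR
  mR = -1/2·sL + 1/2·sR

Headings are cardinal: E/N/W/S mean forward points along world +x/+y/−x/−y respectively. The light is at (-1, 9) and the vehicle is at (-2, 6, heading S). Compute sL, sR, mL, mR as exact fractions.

left sensor world pos  = (-1, 3); dL² = 36
right sensor world pos = (-3, 3); dR² = 40
sL = 160/36 = 40/9
sR = 160/40 = 4
mL = 0·sL + -1/2·sR = -2
mR = -1/2·sL + 1/2·sR = -2/9

40/9 4 -2 -2/9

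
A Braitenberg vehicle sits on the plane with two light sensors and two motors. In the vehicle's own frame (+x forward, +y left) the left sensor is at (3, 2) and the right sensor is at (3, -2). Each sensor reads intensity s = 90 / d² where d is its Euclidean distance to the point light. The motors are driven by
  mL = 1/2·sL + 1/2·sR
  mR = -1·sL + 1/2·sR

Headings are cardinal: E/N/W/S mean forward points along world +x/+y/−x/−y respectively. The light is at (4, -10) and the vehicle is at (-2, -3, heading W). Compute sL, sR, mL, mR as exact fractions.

45/53 5/9 335/477 -545/954

left sensor world pos  = (-5, -5); dL² = 106
right sensor world pos = (-5, -1); dR² = 162
sL = 90/106 = 45/53
sR = 90/162 = 5/9
mL = 1/2·sL + 1/2·sR = 335/477
mR = -1·sL + 1/2·sR = -545/954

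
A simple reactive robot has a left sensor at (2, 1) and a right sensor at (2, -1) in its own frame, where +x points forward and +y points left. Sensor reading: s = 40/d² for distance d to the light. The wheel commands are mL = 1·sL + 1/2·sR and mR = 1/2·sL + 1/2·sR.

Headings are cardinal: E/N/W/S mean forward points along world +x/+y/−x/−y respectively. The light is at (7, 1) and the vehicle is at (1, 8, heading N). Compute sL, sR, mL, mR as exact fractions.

4/13 20/53 342/689 236/689

left sensor world pos  = (0, 10); dL² = 130
right sensor world pos = (2, 10); dR² = 106
sL = 40/130 = 4/13
sR = 40/106 = 20/53
mL = 1·sL + 1/2·sR = 342/689
mR = 1/2·sL + 1/2·sR = 236/689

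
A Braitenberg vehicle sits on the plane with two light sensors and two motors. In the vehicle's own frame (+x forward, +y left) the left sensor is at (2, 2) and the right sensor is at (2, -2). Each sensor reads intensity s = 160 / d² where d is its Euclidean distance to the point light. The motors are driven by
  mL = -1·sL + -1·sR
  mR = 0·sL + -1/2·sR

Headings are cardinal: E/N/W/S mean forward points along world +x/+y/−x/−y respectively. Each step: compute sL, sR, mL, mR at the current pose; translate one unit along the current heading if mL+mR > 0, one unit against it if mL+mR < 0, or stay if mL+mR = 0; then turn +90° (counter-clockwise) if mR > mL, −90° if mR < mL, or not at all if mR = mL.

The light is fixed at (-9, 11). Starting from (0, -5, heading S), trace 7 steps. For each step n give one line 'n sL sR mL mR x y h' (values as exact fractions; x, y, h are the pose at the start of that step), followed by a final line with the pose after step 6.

n=0: pose=(0,-5,S); sL=32/89, sR=160/373; mL=-26176/33197, mR=-80/373; mL+mR=-33296/33197 → advance -1; mR−mL=19056/33197 → turn +1·90°
n=1: pose=(0,-4,E); sL=16/29, sR=16/41; mL=-1120/1189, mR=-8/41; mL+mR=-1352/1189 → advance -1; mR−mL=888/1189 → turn +1·90°
n=2: pose=(-1,-4,N); sL=32/41, sR=160/269; mL=-15168/11029, mR=-80/269; mL+mR=-18448/11029 → advance -1; mR−mL=11888/11029 → turn +1·90°
n=3: pose=(-1,-5,W); sL=4/9, sR=20/29; mL=-296/261, mR=-10/29; mL+mR=-386/261 → advance -1; mR−mL=206/261 → turn +1·90°
n=4: pose=(0,-5,S); sL=32/89, sR=160/373; mL=-26176/33197, mR=-80/373; mL+mR=-33296/33197 → advance -1; mR−mL=19056/33197 → turn +1·90°
n=5: pose=(0,-4,E); sL=16/29, sR=16/41; mL=-1120/1189, mR=-8/41; mL+mR=-1352/1189 → advance -1; mR−mL=888/1189 → turn +1·90°
n=6: pose=(-1,-4,N); sL=32/41, sR=160/269; mL=-15168/11029, mR=-80/269; mL+mR=-18448/11029 → advance -1; mR−mL=11888/11029 → turn +1·90°

0 32/89 160/373 -26176/33197 -80/373 0 -5 S
1 16/29 16/41 -1120/1189 -8/41 0 -4 E
2 32/41 160/269 -15168/11029 -80/269 -1 -4 N
3 4/9 20/29 -296/261 -10/29 -1 -5 W
4 32/89 160/373 -26176/33197 -80/373 0 -5 S
5 16/29 16/41 -1120/1189 -8/41 0 -4 E
6 32/41 160/269 -15168/11029 -80/269 -1 -4 N
final -1 -5 W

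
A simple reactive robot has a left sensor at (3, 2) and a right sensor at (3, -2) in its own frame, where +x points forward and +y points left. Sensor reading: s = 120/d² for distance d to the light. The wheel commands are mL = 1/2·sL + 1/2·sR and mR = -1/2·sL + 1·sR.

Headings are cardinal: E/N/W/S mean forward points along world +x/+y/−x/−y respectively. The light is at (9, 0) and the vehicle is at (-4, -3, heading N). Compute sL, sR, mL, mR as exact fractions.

left sensor world pos  = (-6, 0); dL² = 225
right sensor world pos = (-2, 0); dR² = 121
sL = 120/225 = 8/15
sR = 120/121 = 120/121
mL = 1/2·sL + 1/2·sR = 1384/1815
mR = -1/2·sL + 1·sR = 1316/1815

8/15 120/121 1384/1815 1316/1815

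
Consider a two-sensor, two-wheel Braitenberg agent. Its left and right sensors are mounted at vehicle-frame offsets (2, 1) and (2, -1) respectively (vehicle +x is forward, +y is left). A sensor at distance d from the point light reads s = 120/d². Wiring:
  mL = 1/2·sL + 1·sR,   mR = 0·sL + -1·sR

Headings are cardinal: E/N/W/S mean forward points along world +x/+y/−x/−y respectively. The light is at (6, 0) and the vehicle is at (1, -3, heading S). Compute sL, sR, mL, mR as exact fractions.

left sensor world pos  = (2, -5); dL² = 41
right sensor world pos = (0, -5); dR² = 61
sL = 120/41 = 120/41
sR = 120/61 = 120/61
mL = 1/2·sL + 1·sR = 8580/2501
mR = 0·sL + -1·sR = -120/61

120/41 120/61 8580/2501 -120/61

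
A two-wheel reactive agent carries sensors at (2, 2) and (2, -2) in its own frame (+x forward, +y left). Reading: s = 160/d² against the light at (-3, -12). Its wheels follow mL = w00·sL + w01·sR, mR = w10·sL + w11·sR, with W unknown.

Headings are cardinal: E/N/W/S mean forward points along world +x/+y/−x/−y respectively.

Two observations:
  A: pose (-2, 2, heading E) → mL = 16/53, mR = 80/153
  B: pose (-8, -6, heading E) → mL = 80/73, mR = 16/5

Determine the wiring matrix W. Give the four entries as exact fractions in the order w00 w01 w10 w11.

1/2 0 0 1/2

obs A: pose=(-2,2,E) → sL=32/53, sR=160/153, mL=16/53, mR=80/153
obs B: pose=(-8,-6,E) → sL=160/73, sR=32/5, mL=80/73, mR=16/5
sensor matrix S = [[32/53, 160/153], [160/73, 32/5]]; det S = 4653056/2959785
solve [mL_A; mL_B] = S·[w00; w01] and [mR_A; mR_B] = S·[w10; w11]:
  w00 = 1/2, w01 = 0, w10 = 0, w11 = 1/2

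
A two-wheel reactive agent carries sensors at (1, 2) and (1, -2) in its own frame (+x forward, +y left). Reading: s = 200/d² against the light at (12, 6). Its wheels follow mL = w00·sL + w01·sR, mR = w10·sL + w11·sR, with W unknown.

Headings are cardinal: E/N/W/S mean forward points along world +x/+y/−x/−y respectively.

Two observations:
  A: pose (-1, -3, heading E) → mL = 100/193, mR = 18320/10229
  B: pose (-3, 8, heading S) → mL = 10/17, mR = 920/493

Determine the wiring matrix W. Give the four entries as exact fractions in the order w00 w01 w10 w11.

obs A: pose=(-1,-3,E) → sL=200/193, sR=40/53, mL=100/193, mR=18320/10229
obs B: pose=(-3,8,S) → sL=20/17, sR=20/29, mL=10/17, mR=920/493
sensor matrix S = [[200/193, 40/53], [20/17, 20/29]]; det S = -873600/5042897
solve [mL_A; mL_B] = S·[w00; w01] and [mR_A; mR_B] = S·[w10; w11]:
  w00 = 1/2, w01 = 0, w10 = 1, w11 = 1

1/2 0 1 1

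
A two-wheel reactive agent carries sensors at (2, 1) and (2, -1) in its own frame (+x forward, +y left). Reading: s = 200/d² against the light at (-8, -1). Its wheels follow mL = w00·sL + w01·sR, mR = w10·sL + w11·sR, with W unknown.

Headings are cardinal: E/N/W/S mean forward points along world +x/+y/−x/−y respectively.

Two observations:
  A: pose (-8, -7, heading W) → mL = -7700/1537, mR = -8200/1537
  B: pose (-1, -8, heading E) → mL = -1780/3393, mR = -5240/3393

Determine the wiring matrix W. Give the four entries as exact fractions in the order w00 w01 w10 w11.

1/2 -1 -1/2 -1/2

obs A: pose=(-8,-7,W) → sL=200/53, sR=200/29, mL=-7700/1537, mR=-8200/1537
obs B: pose=(-1,-8,E) → sL=200/117, sR=40/29, mL=-1780/3393, mR=-5240/3393
sensor matrix S = [[200/53, 200/29], [200/117, 40/29]]; det S = -1184000/179829
solve [mL_A; mL_B] = S·[w00; w01] and [mR_A; mR_B] = S·[w10; w11]:
  w00 = 1/2, w01 = -1, w10 = -1/2, w11 = -1/2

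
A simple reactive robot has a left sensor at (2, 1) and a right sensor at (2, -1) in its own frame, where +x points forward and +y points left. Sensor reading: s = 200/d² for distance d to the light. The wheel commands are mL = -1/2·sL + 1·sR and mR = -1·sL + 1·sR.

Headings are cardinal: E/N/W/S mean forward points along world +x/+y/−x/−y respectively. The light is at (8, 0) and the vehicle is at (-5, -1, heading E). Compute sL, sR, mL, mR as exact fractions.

200/121 8/5 468/605 -32/605

left sensor world pos  = (-3, 0); dL² = 121
right sensor world pos = (-3, -2); dR² = 125
sL = 200/121 = 200/121
sR = 200/125 = 8/5
mL = -1/2·sL + 1·sR = 468/605
mR = -1·sL + 1·sR = -32/605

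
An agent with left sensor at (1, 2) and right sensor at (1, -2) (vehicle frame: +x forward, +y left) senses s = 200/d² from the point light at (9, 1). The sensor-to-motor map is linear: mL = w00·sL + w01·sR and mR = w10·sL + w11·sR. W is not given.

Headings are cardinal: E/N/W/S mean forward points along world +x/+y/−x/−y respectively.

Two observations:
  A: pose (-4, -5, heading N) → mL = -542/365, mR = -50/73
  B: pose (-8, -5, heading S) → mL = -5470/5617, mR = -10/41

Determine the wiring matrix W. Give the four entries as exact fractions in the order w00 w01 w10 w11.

obs A: pose=(-4,-5,N) → sL=4/5, sR=100/73, mL=-542/365, mR=-50/73
obs B: pose=(-8,-5,S) → sL=100/137, sR=20/41, mL=-5470/5617, mR=-10/41
sensor matrix S = [[4/5, 100/73], [100/137, 20/41]]; det S = -249984/410041
solve [mL_A; mL_B] = S·[w00; w01] and [mR_A; mR_B] = S·[w10; w11]:
  w00 = -1, w01 = -1/2, w10 = 0, w11 = -1/2

-1 -1/2 0 -1/2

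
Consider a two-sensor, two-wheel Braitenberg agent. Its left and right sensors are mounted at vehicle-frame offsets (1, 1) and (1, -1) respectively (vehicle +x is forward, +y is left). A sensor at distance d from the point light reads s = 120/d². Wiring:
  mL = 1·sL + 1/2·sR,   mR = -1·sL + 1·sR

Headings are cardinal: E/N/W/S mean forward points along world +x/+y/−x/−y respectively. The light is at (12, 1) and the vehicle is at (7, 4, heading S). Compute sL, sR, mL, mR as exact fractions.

6 3 15/2 -3

left sensor world pos  = (8, 3); dL² = 20
right sensor world pos = (6, 3); dR² = 40
sL = 120/20 = 6
sR = 120/40 = 3
mL = 1·sL + 1/2·sR = 15/2
mR = -1·sL + 1·sR = -3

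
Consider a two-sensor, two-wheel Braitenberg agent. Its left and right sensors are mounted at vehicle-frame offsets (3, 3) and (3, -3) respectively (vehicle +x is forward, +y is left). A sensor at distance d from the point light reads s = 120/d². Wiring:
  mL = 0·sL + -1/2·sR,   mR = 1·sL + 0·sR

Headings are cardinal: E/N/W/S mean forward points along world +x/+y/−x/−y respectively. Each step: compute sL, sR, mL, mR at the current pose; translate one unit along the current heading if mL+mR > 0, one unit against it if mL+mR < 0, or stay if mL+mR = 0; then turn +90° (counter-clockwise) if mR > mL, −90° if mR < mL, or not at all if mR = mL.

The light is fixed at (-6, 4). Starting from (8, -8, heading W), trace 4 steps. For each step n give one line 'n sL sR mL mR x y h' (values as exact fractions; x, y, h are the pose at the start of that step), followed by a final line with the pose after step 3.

n=0: pose=(8,-8,W); sL=60/173, sR=60/101; mL=-30/101, mR=60/173; mL+mR=870/17473 → advance +1; mR−mL=11250/17473 → turn +1·90°
n=1: pose=(7,-8,S); sL=120/481, sR=24/65; mL=-12/65, mR=120/481; mL+mR=12/185 → advance +1; mR−mL=1044/2405 → turn +1·90°
n=2: pose=(7,-9,E); sL=30/89, sR=15/64; mL=-15/128, mR=30/89; mL+mR=2505/11392 → advance +1; mR−mL=5175/11392 → turn +1·90°
n=3: pose=(8,-9,N); sL=120/221, sR=120/389; mL=-60/389, mR=120/221; mL+mR=33420/85969 → advance +1; mR−mL=59940/85969 → turn +1·90°

0 60/173 60/101 -30/101 60/173 8 -8 W
1 120/481 24/65 -12/65 120/481 7 -8 S
2 30/89 15/64 -15/128 30/89 7 -9 E
3 120/221 120/389 -60/389 120/221 8 -9 N
final 8 -8 W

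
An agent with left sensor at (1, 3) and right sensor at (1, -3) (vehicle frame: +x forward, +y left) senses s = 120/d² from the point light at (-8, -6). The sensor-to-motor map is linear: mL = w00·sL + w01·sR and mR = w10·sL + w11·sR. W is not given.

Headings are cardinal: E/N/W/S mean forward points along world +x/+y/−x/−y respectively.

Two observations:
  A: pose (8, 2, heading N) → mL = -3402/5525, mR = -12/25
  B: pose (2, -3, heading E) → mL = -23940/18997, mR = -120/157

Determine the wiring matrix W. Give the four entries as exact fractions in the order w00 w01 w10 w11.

-1 -1/2 -1 0

obs A: pose=(8,2,N) → sL=12/25, sR=60/221, mL=-3402/5525, mR=-12/25
obs B: pose=(2,-3,E) → sL=120/157, sR=120/121, mL=-23940/18997, mR=-120/157
sensor matrix S = [[12/25, 60/221], [120/157, 120/121]]; det S = 5636736/20991685
solve [mL_A; mL_B] = S·[w00; w01] and [mR_A; mR_B] = S·[w10; w11]:
  w00 = -1, w01 = -1/2, w10 = -1, w11 = 0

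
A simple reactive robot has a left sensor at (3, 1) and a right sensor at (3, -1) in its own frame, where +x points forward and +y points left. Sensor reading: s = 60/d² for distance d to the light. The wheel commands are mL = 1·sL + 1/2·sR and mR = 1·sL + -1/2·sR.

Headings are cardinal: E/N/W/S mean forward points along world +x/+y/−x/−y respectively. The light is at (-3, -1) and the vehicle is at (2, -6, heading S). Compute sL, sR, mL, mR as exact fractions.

3/5 3/4 39/40 9/40

left sensor world pos  = (3, -9); dL² = 100
right sensor world pos = (1, -9); dR² = 80
sL = 60/100 = 3/5
sR = 60/80 = 3/4
mL = 1·sL + 1/2·sR = 39/40
mR = 1·sL + -1/2·sR = 9/40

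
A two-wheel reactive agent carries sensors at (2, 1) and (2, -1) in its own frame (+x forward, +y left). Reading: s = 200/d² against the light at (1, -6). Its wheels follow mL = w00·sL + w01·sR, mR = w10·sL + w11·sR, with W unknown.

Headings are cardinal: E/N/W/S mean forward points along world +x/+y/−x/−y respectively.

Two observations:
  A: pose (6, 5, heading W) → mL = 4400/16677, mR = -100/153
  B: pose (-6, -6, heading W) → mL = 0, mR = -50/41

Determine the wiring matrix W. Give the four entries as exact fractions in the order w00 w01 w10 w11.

1/2 -1/2 0 -1/2

obs A: pose=(6,5,W) → sL=200/109, sR=200/153, mL=4400/16677, mR=-100/153
obs B: pose=(-6,-6,W) → sL=100/41, sR=100/41, mL=0, mR=-50/41
sensor matrix S = [[200/109, 200/153], [100/41, 100/41]]; det S = 880000/683757
solve [mL_A; mL_B] = S·[w00; w01] and [mR_A; mR_B] = S·[w10; w11]:
  w00 = 1/2, w01 = -1/2, w10 = 0, w11 = -1/2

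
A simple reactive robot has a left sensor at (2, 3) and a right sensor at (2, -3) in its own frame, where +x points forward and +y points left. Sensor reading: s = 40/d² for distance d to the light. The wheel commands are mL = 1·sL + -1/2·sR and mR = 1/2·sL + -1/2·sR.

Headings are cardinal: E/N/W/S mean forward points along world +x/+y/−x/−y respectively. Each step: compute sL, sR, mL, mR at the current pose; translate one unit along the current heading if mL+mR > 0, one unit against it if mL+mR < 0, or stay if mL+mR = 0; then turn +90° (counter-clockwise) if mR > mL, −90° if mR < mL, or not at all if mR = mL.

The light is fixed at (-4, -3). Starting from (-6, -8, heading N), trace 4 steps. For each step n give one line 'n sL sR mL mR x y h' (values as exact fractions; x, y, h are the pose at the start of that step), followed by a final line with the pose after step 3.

0 20/17 4 -14/17 -24/17 -6 -8 N
1 40/9 40/81 340/81 160/81 -6 -9 E
2 10/17 1/2 23/68 3/68 -5 -9 S
3 40/109 8/5 -236/545 -336/545 -5 -10 W
final -4 -10 N

n=0: pose=(-6,-8,N); sL=20/17, sR=4; mL=-14/17, mR=-24/17; mL+mR=-38/17 → advance -1; mR−mL=-10/17 → turn -1·90°
n=1: pose=(-6,-9,E); sL=40/9, sR=40/81; mL=340/81, mR=160/81; mL+mR=500/81 → advance +1; mR−mL=-20/9 → turn -1·90°
n=2: pose=(-5,-9,S); sL=10/17, sR=1/2; mL=23/68, mR=3/68; mL+mR=13/34 → advance +1; mR−mL=-5/17 → turn -1·90°
n=3: pose=(-5,-10,W); sL=40/109, sR=8/5; mL=-236/545, mR=-336/545; mL+mR=-572/545 → advance -1; mR−mL=-20/109 → turn -1·90°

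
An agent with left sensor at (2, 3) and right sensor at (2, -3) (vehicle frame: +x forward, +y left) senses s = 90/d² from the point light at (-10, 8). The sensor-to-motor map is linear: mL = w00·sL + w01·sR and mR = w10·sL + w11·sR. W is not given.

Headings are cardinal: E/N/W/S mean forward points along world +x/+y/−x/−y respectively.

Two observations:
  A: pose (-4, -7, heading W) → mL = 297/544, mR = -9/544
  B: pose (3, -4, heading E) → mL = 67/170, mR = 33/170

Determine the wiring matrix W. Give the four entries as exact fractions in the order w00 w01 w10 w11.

obs A: pose=(-4,-7,W) → sL=9/34, sR=9/16, mL=297/544, mR=-9/544
obs B: pose=(3,-4,E) → sL=5/17, sR=1/5, mL=67/170, mR=33/170
sensor matrix S = [[9/34, 9/16], [5/17, 1/5]]; det S = -9/80
solve [mL_A; mL_B] = S·[w00; w01] and [mR_A; mR_B] = S·[w10; w11]:
  w00 = 1, w01 = 1/2, w10 = 1, w11 = -1/2

1 1/2 1 -1/2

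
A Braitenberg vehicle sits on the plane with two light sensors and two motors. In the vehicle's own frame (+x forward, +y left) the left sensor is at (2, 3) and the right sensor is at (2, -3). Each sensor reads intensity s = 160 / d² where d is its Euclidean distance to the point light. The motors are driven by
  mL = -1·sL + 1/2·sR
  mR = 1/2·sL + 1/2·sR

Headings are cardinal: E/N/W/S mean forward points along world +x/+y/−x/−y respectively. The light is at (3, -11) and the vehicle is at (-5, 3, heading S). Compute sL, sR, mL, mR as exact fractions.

160/169 32/53 -5776/8957 6944/8957

left sensor world pos  = (-2, 1); dL² = 169
right sensor world pos = (-8, 1); dR² = 265
sL = 160/169 = 160/169
sR = 160/265 = 32/53
mL = -1·sL + 1/2·sR = -5776/8957
mR = 1/2·sL + 1/2·sR = 6944/8957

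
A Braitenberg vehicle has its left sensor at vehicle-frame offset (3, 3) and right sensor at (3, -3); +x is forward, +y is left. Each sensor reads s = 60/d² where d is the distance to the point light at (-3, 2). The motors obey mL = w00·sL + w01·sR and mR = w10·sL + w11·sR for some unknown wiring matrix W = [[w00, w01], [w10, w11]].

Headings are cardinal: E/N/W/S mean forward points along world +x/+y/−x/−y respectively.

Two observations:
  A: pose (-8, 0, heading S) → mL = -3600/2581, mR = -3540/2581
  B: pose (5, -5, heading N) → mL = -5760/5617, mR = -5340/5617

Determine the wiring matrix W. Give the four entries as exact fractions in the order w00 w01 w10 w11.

obs A: pose=(-8,0,S) → sL=60/29, sR=60/89, mL=-3600/2581, mR=-3540/2581
obs B: pose=(5,-5,N) → sL=60/41, sR=60/137, mL=-5760/5617, mR=-5340/5617
sensor matrix S = [[60/29, 60/89], [60/41, 60/137]]; det S = -1166400/14497477
solve [mL_A; mL_B] = S·[w00; w01] and [mR_A; mR_B] = S·[w10; w11]:
  w00 = -1, w01 = 1, w10 = -1/2, w11 = -1/2

-1 1 -1/2 -1/2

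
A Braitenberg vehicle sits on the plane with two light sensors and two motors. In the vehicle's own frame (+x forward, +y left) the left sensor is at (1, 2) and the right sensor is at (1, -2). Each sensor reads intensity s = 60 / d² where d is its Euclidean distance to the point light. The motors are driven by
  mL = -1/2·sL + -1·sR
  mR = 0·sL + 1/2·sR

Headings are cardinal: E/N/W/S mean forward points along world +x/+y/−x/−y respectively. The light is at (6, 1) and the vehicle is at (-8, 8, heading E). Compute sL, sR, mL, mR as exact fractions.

6/25 30/97 -1041/2425 15/97

left sensor world pos  = (-7, 10); dL² = 250
right sensor world pos = (-7, 6); dR² = 194
sL = 60/250 = 6/25
sR = 60/194 = 30/97
mL = -1/2·sL + -1·sR = -1041/2425
mR = 0·sL + 1/2·sR = 15/97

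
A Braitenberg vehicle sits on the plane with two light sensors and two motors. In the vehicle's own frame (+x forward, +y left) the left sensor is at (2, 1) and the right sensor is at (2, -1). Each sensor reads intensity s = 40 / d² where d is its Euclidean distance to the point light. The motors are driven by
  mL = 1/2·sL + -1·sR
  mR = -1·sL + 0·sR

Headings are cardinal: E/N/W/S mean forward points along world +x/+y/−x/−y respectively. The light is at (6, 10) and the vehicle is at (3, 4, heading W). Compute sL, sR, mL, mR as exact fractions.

left sensor world pos  = (1, 3); dL² = 74
right sensor world pos = (1, 5); dR² = 50
sL = 40/74 = 20/37
sR = 40/50 = 4/5
mL = 1/2·sL + -1·sR = -98/185
mR = -1·sL + 0·sR = -20/37

20/37 4/5 -98/185 -20/37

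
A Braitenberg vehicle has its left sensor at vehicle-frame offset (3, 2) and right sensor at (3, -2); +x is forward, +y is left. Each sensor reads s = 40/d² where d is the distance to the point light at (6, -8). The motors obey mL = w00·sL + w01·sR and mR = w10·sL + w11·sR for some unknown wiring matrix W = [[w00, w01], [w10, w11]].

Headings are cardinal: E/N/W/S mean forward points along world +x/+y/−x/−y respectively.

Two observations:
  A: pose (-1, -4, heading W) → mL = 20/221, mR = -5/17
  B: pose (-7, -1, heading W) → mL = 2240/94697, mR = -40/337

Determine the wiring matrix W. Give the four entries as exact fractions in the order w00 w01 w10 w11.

1 -1 0 -1

obs A: pose=(-1,-4,W) → sL=5/13, sR=5/17, mL=20/221, mR=-5/17
obs B: pose=(-7,-1,W) → sL=40/281, sR=40/337, mL=2240/94697, mR=-40/337
sensor matrix S = [[5/13, 5/17], [40/281, 40/337]]; det S = 79200/20928037
solve [mL_A; mL_B] = S·[w00; w01] and [mR_A; mR_B] = S·[w10; w11]:
  w00 = 1, w01 = -1, w10 = 0, w11 = -1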